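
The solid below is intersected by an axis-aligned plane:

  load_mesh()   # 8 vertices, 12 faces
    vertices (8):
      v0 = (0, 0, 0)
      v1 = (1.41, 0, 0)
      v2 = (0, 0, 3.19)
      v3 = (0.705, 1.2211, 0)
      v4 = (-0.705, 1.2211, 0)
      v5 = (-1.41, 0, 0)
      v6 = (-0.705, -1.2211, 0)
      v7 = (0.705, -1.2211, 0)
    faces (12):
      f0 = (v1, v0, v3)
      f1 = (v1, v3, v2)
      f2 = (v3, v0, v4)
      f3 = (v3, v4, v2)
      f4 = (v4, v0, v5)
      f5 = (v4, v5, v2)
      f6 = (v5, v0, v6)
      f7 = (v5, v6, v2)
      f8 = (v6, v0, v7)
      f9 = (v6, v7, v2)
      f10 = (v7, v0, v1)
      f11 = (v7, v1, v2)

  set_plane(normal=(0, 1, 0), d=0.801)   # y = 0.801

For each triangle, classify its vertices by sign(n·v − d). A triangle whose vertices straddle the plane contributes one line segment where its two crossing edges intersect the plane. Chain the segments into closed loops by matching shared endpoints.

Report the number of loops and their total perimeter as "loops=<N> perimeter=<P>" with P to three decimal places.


loops=1 perimeter=5.220

Straddling triangles (6 of 12):
  (v1,v0,v3) [--+] → (0.462456, 0.801, 0)–(0.947544, 0.801, 0)  len=0.4851
  (v1,v3,v2) [-+-] → (0.947544, 0.801, 0)–(0.462456, 0.801, 1.09747)  len=1.1999
  (v3,v0,v4) [+-+] → (0.462456, 0.801, 0)–(-0.462456, 0.801, 0)  len=0.9249
  (v3,v4,v2) [++-] → (-0.462456, 0.801, 1.09747)–(0.462456, 0.801, 1.09747)  len=0.9249
  (v4,v0,v5) [+--] → (-0.462456, 0.801, 0)–(-0.947544, 0.801, 0)  len=0.4851
  (v4,v5,v2) [+--] → (-0.947544, 0.801, 0)–(-0.462456, 0.801, 1.09747)  len=1.1999

Chained into 1 loop(s):
  loop 1: 6 segments, perimeter = 5.2198
Total perimeter = 5.220


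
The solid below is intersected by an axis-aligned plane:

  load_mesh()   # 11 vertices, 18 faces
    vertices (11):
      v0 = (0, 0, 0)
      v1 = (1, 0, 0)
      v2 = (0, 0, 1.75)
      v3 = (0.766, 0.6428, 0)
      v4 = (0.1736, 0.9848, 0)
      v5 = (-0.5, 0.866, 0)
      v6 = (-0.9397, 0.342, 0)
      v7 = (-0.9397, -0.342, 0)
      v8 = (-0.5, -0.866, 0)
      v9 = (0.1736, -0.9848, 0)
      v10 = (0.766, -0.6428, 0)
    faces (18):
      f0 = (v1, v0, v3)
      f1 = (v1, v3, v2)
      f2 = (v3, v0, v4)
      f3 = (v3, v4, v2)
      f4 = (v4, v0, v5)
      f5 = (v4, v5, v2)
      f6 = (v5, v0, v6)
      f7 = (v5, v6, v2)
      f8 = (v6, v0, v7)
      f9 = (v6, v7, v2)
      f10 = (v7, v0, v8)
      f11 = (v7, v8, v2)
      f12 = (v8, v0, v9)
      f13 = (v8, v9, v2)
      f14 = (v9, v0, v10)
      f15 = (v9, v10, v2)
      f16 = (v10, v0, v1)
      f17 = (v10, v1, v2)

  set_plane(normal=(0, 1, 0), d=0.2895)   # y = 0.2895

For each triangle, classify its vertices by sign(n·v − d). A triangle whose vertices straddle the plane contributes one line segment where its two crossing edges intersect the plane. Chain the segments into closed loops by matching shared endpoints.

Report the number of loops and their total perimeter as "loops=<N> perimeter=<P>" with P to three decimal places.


loops=1 perimeter=4.973

Straddling triangles (10 of 18):
  (v1,v0,v3) [--+] → (0.344986, 0.2895, 0)–(0.894613, 0.2895, 0)  len=0.5496
  (v1,v3,v2) [-+-] → (0.894613, 0.2895, 0)–(0.344986, 0.2895, 0.961847)  len=1.1078
  (v3,v0,v4) [+-+] → (0.344986, 0.2895, 0)–(0.0510329, 0.2895, 0)  len=0.2940
  (v3,v4,v2) [++-] → (0.0510329, 0.2895, 1.23556)–(0.344986, 0.2895, 0.961847)  len=0.4017
  (v4,v0,v5) [+-+] → (0.0510329, 0.2895, 0)–(-0.167148, 0.2895, 0)  len=0.2182
  (v4,v5,v2) [++-] → (-0.167148, 0.2895, 1.16498)–(0.0510329, 0.2895, 1.23556)  len=0.2293
  (v5,v0,v6) [+-+] → (-0.167148, 0.2895, 0)–(-0.795448, 0.2895, 0)  len=0.6283
  (v5,v6,v2) [++-] → (-0.795448, 0.2895, 0.26864)–(-0.167148, 0.2895, 1.16498)  len=1.0946
  (v6,v0,v7) [+--] → (-0.795448, 0.2895, 0)–(-0.9397, 0.2895, 0)  len=0.1443
  (v6,v7,v2) [+--] → (-0.9397, 0.2895, 0)–(-0.795448, 0.2895, 0.26864)  len=0.3049

Chained into 1 loop(s):
  loop 1: 10 segments, perimeter = 4.9726
Total perimeter = 4.973


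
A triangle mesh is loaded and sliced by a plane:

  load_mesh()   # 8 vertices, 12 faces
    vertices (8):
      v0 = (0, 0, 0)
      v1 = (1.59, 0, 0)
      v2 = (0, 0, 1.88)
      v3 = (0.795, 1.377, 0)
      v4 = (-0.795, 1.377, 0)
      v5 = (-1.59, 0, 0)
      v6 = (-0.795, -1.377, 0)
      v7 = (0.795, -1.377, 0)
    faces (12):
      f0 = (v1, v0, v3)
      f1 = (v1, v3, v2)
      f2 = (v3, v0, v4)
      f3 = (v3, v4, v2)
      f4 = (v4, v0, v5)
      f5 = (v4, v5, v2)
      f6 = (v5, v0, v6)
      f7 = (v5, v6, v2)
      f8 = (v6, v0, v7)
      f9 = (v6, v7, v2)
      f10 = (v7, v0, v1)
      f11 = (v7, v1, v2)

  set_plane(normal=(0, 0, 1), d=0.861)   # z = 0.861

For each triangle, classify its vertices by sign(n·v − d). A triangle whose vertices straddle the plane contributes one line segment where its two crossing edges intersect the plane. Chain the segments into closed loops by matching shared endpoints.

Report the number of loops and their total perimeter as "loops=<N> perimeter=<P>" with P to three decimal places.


loops=1 perimeter=5.171

Straddling triangles (6 of 12):
  (v1,v3,v2) [--+] → (0.430907, 0.746363, 0.861)–(0.861814, 0, 0.861)  len=0.8618
  (v3,v4,v2) [--+] → (-0.430907, 0.746363, 0.861)–(0.430907, 0.746363, 0.861)  len=0.8618
  (v4,v5,v2) [--+] → (-0.861814, 0, 0.861)–(-0.430907, 0.746363, 0.861)  len=0.8618
  (v5,v6,v2) [--+] → (-0.430907, -0.746363, 0.861)–(-0.861814, 0, 0.861)  len=0.8618
  (v6,v7,v2) [--+] → (0.430907, -0.746363, 0.861)–(-0.430907, -0.746363, 0.861)  len=0.8618
  (v7,v1,v2) [--+] → (0.861814, 0, 0.861)–(0.430907, -0.746363, 0.861)  len=0.8618

Chained into 1 loop(s):
  loop 1: 6 segments, perimeter = 5.1709
Total perimeter = 5.171


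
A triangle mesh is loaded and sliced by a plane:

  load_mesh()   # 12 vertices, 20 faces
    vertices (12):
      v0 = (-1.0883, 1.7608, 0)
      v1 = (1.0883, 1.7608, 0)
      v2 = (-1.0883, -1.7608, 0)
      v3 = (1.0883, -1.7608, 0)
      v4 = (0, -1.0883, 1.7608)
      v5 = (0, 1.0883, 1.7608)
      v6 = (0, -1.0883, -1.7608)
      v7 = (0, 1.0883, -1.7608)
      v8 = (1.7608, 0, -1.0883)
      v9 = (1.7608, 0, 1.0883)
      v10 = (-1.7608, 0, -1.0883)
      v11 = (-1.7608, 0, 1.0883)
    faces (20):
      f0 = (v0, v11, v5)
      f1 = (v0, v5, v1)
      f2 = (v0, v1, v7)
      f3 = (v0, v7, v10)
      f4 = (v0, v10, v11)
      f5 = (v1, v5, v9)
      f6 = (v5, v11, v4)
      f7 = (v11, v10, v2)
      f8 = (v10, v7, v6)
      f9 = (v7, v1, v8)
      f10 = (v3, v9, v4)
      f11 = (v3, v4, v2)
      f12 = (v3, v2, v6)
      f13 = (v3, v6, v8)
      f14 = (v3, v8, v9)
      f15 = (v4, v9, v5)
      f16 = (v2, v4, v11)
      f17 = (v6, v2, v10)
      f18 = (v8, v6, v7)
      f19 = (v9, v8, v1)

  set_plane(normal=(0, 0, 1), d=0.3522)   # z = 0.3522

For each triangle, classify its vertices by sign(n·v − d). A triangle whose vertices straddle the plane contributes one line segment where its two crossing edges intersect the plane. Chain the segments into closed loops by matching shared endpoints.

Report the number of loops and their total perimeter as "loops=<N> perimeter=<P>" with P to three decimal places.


Straddling triangles (10 of 20):
  (v0,v11,v5) [-++] → (-1.30594, 1.19096, 0.3522)–(-0.870615, 1.62628, 0.3522)  len=0.6156
  (v0,v5,v1) [-+-] → (-0.870615, 1.62628, 0.3522)–(0.870615, 1.62628, 0.3522)  len=1.7412
  (v0,v10,v11) [--+] → (-1.7608, 0, 0.3522)–(-1.30594, 1.19096, 0.3522)  len=1.2749
  (v1,v5,v9) [-++] → (0.870615, 1.62628, 0.3522)–(1.30594, 1.19096, 0.3522)  len=0.6156
  (v11,v10,v2) [+--] → (-1.7608, 0, 0.3522)–(-1.30594, -1.19096, 0.3522)  len=1.2749
  (v3,v9,v4) [-++] → (1.30594, -1.19096, 0.3522)–(0.870615, -1.62628, 0.3522)  len=0.6156
  (v3,v4,v2) [-+-] → (0.870615, -1.62628, 0.3522)–(-0.870615, -1.62628, 0.3522)  len=1.7412
  (v3,v8,v9) [--+] → (1.7608, 0, 0.3522)–(1.30594, -1.19096, 0.3522)  len=1.2749
  (v2,v4,v11) [-++] → (-0.870615, -1.62628, 0.3522)–(-1.30594, -1.19096, 0.3522)  len=0.6156
  (v9,v8,v1) [+--] → (1.7608, 0, 0.3522)–(1.30594, 1.19096, 0.3522)  len=1.2749

Chained into 1 loop(s):
  loop 1: 10 segments, perimeter = 11.0445
Total perimeter = 11.044

loops=1 perimeter=11.044


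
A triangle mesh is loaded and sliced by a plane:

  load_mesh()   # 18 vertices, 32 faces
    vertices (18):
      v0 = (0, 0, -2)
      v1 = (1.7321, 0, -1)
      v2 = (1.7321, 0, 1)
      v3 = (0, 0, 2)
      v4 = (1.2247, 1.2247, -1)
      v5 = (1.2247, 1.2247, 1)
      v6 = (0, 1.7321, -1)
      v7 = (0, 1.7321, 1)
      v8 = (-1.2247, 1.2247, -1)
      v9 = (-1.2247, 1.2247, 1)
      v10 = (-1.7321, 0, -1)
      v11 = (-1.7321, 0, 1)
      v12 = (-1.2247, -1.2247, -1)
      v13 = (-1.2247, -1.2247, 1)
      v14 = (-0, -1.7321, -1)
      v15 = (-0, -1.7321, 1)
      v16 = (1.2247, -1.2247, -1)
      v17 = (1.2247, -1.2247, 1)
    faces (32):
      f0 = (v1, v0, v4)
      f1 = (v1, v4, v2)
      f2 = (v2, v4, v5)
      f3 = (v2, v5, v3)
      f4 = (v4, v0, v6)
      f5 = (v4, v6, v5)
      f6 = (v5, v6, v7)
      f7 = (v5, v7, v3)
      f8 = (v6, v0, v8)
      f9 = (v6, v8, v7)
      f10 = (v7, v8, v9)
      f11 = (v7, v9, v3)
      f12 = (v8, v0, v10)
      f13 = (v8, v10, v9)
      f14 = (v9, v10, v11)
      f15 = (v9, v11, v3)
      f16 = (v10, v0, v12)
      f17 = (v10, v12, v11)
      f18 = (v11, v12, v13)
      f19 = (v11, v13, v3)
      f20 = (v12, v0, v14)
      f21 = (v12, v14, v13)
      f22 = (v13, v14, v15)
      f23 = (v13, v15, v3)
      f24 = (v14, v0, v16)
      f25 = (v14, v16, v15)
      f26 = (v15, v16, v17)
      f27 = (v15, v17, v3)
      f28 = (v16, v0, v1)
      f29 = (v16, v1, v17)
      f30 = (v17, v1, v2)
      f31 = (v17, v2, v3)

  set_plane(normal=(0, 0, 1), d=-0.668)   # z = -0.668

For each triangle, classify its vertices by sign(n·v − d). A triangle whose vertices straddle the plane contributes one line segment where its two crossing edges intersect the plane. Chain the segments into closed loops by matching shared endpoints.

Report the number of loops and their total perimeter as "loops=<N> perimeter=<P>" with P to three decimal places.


Straddling triangles (16 of 32):
  (v1,v4,v2) [--+] → (1.30893, 1.0214, -0.668)–(1.7321, 0, -0.668)  len=1.1056
  (v2,v4,v5) [+-+] → (1.30893, 1.0214, -0.668)–(1.2247, 1.2247, -0.668)  len=0.2201
  (v4,v6,v5) [--+] → (0.2033, 1.64787, -0.668)–(1.2247, 1.2247, -0.668)  len=1.1056
  (v5,v6,v7) [+-+] → (0.2033, 1.64787, -0.668)–(0, 1.7321, -0.668)  len=0.2201
  (v6,v8,v7) [--+] → (-1.0214, 1.30893, -0.668)–(0, 1.7321, -0.668)  len=1.1056
  (v7,v8,v9) [+-+] → (-1.0214, 1.30893, -0.668)–(-1.2247, 1.2247, -0.668)  len=0.2201
  (v8,v10,v9) [--+] → (-1.64787, 0.2033, -0.668)–(-1.2247, 1.2247, -0.668)  len=1.1056
  (v9,v10,v11) [+-+] → (-1.64787, 0.2033, -0.668)–(-1.7321, 0, -0.668)  len=0.2201
  (v10,v12,v11) [--+] → (-1.30893, -1.0214, -0.668)–(-1.7321, 0, -0.668)  len=1.1056
  (v11,v12,v13) [+-+] → (-1.30893, -1.0214, -0.668)–(-1.2247, -1.2247, -0.668)  len=0.2201
  (v12,v14,v13) [--+] → (-0.2033, -1.64787, -0.668)–(-1.2247, -1.2247, -0.668)  len=1.1056
  (v13,v14,v15) [+-+] → (-0.2033, -1.64787, -0.668)–(0, -1.7321, -0.668)  len=0.2201
  (v14,v16,v15) [--+] → (1.0214, -1.30893, -0.668)–(0, -1.7321, -0.668)  len=1.1056
  (v15,v16,v17) [+-+] → (1.0214, -1.30893, -0.668)–(1.2247, -1.2247, -0.668)  len=0.2201
  (v16,v1,v17) [--+] → (1.64787, -0.2033, -0.668)–(1.2247, -1.2247, -0.668)  len=1.1056
  (v17,v1,v2) [+-+] → (1.64787, -0.2033, -0.668)–(1.7321, 0, -0.668)  len=0.2201

Chained into 1 loop(s):
  loop 1: 16 segments, perimeter = 10.6052
Total perimeter = 10.605

loops=1 perimeter=10.605


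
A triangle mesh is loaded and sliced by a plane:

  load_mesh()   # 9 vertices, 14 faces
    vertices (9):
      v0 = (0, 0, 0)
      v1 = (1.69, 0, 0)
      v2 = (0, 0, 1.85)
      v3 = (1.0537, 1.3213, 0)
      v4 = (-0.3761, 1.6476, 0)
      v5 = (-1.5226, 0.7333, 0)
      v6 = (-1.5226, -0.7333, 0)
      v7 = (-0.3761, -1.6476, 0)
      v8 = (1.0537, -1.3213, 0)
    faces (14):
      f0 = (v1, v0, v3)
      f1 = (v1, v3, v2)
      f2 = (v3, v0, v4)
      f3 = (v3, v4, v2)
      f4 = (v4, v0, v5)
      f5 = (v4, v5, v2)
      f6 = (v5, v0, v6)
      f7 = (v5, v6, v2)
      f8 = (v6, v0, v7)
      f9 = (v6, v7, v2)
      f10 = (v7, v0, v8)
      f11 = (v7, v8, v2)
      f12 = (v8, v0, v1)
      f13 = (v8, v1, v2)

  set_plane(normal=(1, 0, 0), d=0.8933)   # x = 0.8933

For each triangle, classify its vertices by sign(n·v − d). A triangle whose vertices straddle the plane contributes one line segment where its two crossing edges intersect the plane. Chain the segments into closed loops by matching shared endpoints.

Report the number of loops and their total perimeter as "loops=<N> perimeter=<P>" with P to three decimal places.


Straddling triangles (8 of 14):
  (v1,v0,v3) [+-+] → (0.8933, 0, 0)–(0.8933, 1.12016, 0)  len=1.1202
  (v1,v3,v2) [++-] → (0.8933, 1.12016, 0.281617)–(0.8933, 0, 0.872127)  len=1.2663
  (v3,v0,v4) [+--] → (0.8933, 1.12016, 0)–(0.8933, 1.35791, 0)  len=0.2377
  (v3,v4,v2) [+--] → (0.8933, 1.35791, 0)–(0.8933, 1.12016, 0.281617)  len=0.3685
  (v7,v0,v8) [--+] → (0.8933, -1.12016, 0)–(0.8933, -1.35791, 0)  len=0.2377
  (v7,v8,v2) [-+-] → (0.8933, -1.35791, 0)–(0.8933, -1.12016, 0.281617)  len=0.3685
  (v8,v0,v1) [+-+] → (0.8933, -1.12016, 0)–(0.8933, 0, 0)  len=1.1202
  (v8,v1,v2) [++-] → (0.8933, 0, 0.872127)–(0.8933, -1.12016, 0.281617)  len=1.2663

Chained into 1 loop(s):
  loop 1: 8 segments, perimeter = 5.9855
Total perimeter = 5.985

loops=1 perimeter=5.985


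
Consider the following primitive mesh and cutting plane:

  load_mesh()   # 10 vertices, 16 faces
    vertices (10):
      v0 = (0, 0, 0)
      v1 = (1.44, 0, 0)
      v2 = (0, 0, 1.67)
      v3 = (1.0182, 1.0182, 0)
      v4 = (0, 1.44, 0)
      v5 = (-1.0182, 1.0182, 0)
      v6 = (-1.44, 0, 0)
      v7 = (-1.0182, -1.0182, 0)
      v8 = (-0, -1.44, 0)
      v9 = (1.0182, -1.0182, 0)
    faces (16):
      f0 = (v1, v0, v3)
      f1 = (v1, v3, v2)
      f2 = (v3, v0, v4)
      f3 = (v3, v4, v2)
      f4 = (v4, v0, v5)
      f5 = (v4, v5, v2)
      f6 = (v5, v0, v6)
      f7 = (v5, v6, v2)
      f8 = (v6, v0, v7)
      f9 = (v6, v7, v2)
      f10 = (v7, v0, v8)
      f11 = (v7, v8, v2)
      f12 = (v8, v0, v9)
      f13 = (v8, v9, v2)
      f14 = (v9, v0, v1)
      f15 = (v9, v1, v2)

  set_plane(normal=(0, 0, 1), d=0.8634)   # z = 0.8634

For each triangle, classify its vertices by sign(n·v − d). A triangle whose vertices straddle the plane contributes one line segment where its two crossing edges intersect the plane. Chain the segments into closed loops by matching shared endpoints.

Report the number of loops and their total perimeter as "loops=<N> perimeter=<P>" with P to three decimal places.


loops=1 perimeter=4.259

Straddling triangles (8 of 16):
  (v1,v3,v2) [--+] → (0.491785, 0.491785, 0.8634)–(0.695511, 0, 0.8634)  len=0.5323
  (v3,v4,v2) [--+] → (0, 0.695511, 0.8634)–(0.491785, 0.491785, 0.8634)  len=0.5323
  (v4,v5,v2) [--+] → (-0.491785, 0.491785, 0.8634)–(0, 0.695511, 0.8634)  len=0.5323
  (v5,v6,v2) [--+] → (-0.695511, 0, 0.8634)–(-0.491785, 0.491785, 0.8634)  len=0.5323
  (v6,v7,v2) [--+] → (-0.491785, -0.491785, 0.8634)–(-0.695511, 0, 0.8634)  len=0.5323
  (v7,v8,v2) [--+] → (0, -0.695511, 0.8634)–(-0.491785, -0.491785, 0.8634)  len=0.5323
  (v8,v9,v2) [--+] → (0.491785, -0.491785, 0.8634)–(0, -0.695511, 0.8634)  len=0.5323
  (v9,v1,v2) [--+] → (0.695511, 0, 0.8634)–(0.491785, -0.491785, 0.8634)  len=0.5323

Chained into 1 loop(s):
  loop 1: 8 segments, perimeter = 4.2585
Total perimeter = 4.259


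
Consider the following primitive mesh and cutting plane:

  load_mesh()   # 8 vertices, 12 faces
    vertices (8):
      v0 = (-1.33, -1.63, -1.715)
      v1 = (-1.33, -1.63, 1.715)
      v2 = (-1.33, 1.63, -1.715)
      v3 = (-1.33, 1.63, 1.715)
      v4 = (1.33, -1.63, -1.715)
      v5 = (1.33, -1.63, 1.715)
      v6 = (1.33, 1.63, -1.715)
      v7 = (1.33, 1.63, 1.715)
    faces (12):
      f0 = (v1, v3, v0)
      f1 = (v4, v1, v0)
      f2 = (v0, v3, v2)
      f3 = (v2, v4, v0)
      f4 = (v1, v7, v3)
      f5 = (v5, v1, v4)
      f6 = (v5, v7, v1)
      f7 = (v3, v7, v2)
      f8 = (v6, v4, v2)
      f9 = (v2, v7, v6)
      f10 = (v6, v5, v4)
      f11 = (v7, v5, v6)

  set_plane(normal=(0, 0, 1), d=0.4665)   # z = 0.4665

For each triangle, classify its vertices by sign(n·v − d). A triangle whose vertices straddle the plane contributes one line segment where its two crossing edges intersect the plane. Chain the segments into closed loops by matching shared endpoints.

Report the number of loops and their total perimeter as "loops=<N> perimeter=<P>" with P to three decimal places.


Straddling triangles (8 of 12):
  (v1,v3,v0) [++-] → (-1.33, 0.443379, 0.4665)–(-1.33, -1.63, 0.4665)  len=2.0734
  (v4,v1,v0) [-+-] → (-0.361776, -1.63, 0.4665)–(-1.33, -1.63, 0.4665)  len=0.9682
  (v0,v3,v2) [-+-] → (-1.33, 0.443379, 0.4665)–(-1.33, 1.63, 0.4665)  len=1.1866
  (v5,v1,v4) [++-] → (-0.361776, -1.63, 0.4665)–(1.33, -1.63, 0.4665)  len=1.6918
  (v3,v7,v2) [++-] → (0.361776, 1.63, 0.4665)–(-1.33, 1.63, 0.4665)  len=1.6918
  (v2,v7,v6) [-+-] → (0.361776, 1.63, 0.4665)–(1.33, 1.63, 0.4665)  len=0.9682
  (v6,v5,v4) [-+-] → (1.33, -0.443379, 0.4665)–(1.33, -1.63, 0.4665)  len=1.1866
  (v7,v5,v6) [++-] → (1.33, -0.443379, 0.4665)–(1.33, 1.63, 0.4665)  len=2.0734

Chained into 1 loop(s):
  loop 1: 8 segments, perimeter = 11.8400
Total perimeter = 11.840

loops=1 perimeter=11.840


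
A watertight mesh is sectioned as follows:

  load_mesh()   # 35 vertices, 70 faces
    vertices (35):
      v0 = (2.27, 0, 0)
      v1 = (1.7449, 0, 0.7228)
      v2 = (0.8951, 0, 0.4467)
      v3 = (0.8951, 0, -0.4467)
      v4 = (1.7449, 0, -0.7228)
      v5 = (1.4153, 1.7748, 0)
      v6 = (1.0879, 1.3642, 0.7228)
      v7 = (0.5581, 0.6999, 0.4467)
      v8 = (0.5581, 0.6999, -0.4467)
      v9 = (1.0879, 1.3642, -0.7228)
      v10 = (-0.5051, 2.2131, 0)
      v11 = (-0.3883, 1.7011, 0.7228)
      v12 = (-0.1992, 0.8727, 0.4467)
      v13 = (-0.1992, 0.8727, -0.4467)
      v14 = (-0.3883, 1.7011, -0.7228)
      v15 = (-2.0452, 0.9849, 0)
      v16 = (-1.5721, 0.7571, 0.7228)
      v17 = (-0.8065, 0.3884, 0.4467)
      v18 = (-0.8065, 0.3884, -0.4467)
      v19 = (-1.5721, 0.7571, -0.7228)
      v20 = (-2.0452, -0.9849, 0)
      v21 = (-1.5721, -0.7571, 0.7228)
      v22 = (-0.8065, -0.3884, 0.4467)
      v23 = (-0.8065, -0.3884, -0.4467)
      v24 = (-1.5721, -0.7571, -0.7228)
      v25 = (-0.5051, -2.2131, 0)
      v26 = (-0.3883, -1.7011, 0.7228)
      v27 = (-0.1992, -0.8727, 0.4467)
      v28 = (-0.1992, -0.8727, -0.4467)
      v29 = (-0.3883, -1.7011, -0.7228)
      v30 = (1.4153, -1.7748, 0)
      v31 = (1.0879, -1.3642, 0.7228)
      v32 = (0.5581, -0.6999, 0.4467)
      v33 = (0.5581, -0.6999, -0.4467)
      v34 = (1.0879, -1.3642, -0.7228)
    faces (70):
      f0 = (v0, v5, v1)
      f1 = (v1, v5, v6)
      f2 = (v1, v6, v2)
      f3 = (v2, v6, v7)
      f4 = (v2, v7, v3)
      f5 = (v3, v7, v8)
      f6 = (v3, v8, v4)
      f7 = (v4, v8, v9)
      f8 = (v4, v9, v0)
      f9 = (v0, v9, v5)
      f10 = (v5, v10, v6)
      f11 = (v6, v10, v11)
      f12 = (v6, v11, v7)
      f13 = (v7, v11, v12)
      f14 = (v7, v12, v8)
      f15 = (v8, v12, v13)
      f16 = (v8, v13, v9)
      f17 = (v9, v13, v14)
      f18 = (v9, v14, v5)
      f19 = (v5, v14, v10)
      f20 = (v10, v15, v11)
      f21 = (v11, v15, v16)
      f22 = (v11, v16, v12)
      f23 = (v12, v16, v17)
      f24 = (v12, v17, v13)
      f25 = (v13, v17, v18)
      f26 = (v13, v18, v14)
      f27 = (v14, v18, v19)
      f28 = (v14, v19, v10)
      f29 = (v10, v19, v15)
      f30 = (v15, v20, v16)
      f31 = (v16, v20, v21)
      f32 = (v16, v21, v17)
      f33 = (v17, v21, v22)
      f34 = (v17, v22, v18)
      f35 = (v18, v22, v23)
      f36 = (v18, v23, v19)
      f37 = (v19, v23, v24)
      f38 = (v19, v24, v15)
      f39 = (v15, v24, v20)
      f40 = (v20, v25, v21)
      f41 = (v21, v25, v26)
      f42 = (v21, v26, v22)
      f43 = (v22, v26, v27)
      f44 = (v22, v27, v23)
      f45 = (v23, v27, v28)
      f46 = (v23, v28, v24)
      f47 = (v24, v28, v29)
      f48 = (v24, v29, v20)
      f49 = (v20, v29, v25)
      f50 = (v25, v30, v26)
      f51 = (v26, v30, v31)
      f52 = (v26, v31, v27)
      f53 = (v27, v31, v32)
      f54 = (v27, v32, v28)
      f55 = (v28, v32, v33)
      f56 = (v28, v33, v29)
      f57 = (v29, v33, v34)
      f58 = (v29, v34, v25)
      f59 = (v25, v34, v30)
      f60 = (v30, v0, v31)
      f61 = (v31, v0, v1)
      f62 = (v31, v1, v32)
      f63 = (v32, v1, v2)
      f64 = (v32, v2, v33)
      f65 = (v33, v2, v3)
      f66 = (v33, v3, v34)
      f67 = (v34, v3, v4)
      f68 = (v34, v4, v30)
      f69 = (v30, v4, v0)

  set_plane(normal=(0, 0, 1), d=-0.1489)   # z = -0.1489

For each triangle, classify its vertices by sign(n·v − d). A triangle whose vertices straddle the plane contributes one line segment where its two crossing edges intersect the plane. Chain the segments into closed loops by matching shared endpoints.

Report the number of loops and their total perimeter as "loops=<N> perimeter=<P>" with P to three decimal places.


loops=2 perimeter=18.569

Straddling triangles (28 of 70):
  (v2,v7,v3) [++-] → (0.782767, 0.2333, -0.1489)–(0.8951, 0, -0.1489)  len=0.2589
  (v3,v7,v8) [-+-] → (0.782767, 0.2333, -0.1489)–(0.5581, 0.6999, -0.1489)  len=0.5179
  (v4,v9,v0) [--+] → (2.02648, 0.281031, -0.1489)–(2.16183, 0, -0.1489)  len=0.3119
  (v0,v9,v5) [+-+] → (2.02648, 0.281031, -0.1489)–(1.34785, 1.69021, -0.1489)  len=1.5641
  (v7,v12,v8) [++-] → (0.305667, 0.7575, -0.1489)–(0.5581, 0.6999, -0.1489)  len=0.2589
  (v8,v12,v13) [-+-] → (0.305667, 0.7575, -0.1489)–(-0.1992, 0.8727, -0.1489)  len=0.5178
  (v9,v14,v5) [--+] → (1.04375, 1.75962, -0.1489)–(1.34785, 1.69021, -0.1489)  len=0.3119
  (v5,v14,v10) [+-+] → (1.04375, 1.75962, -0.1489)–(-0.481039, 2.10763, -0.1489)  len=1.5640
  (v12,v17,v13) [++-] → (-0.401633, 0.711267, -0.1489)–(-0.1992, 0.8727, -0.1489)  len=0.2589
  (v13,v17,v18) [-+-] → (-0.401633, 0.711267, -0.1489)–(-0.8065, 0.3884, -0.1489)  len=0.5178
  (v14,v19,v10) [--+] → (-0.724907, 1.91316, -0.1489)–(-0.481039, 2.10763, -0.1489)  len=0.3119
  (v10,v19,v15) [+-+] → (-0.724907, 1.91316, -0.1489)–(-1.94774, 0.937972, -0.1489)  len=1.5641
  (v17,v22,v18) [++-] → (-0.8065, 0.129467, -0.1489)–(-0.8065, 0.3884, -0.1489)  len=0.2589
  (v18,v22,v23) [-+-] → (-0.8065, 0.129467, -0.1489)–(-0.8065, -0.3884, -0.1489)  len=0.5179
  (v19,v24,v15) [--+] → (-1.94774, 0.62604, -0.1489)–(-1.94774, 0.937972, -0.1489)  len=0.3119
  (v15,v24,v20) [+-+] → (-1.94774, 0.62604, -0.1489)–(-1.94774, -0.937972, -0.1489)  len=1.5640
  (v22,v27,v23) [++-] → (-0.604067, -0.549833, -0.1489)–(-0.8065, -0.3884, -0.1489)  len=0.2589
  (v23,v27,v28) [-+-] → (-0.604067, -0.549833, -0.1489)–(-0.1992, -0.8727, -0.1489)  len=0.5178
  (v24,v29,v20) [--+] → (-1.70387, -1.13244, -0.1489)–(-1.94774, -0.937972, -0.1489)  len=0.3119
  (v20,v29,v25) [+-+] → (-1.70387, -1.13244, -0.1489)–(-0.481039, -2.10763, -0.1489)  len=1.5641
  (v27,v32,v28) [++-] → (0.0532333, -0.8151, -0.1489)–(-0.1992, -0.8727, -0.1489)  len=0.2589
  (v28,v32,v33) [-+-] → (0.0532333, -0.8151, -0.1489)–(0.5581, -0.6999, -0.1489)  len=0.5178
  (v29,v34,v25) [--+] → (-0.176935, -2.03822, -0.1489)–(-0.481039, -2.10763, -0.1489)  len=0.3119
  (v25,v34,v30) [+-+] → (-0.176935, -2.03822, -0.1489)–(1.34785, -1.69021, -0.1489)  len=1.5640
  (v32,v2,v33) [++-] → (0.670433, -0.4666, -0.1489)–(0.5581, -0.6999, -0.1489)  len=0.2589
  (v33,v2,v3) [-+-] → (0.670433, -0.4666, -0.1489)–(0.8951, 0, -0.1489)  len=0.5179
  (v34,v4,v30) [--+] → (1.4832, -1.40918, -0.1489)–(1.34785, -1.69021, -0.1489)  len=0.3119
  (v30,v4,v0) [+-+] → (1.4832, -1.40918, -0.1489)–(2.16183, 0, -0.1489)  len=1.5641

Chained into 2 loop(s):
  loop 1: 14 segments, perimeter = 5.4375
  loop 2: 14 segments, perimeter = 13.1317
Total perimeter = 18.569


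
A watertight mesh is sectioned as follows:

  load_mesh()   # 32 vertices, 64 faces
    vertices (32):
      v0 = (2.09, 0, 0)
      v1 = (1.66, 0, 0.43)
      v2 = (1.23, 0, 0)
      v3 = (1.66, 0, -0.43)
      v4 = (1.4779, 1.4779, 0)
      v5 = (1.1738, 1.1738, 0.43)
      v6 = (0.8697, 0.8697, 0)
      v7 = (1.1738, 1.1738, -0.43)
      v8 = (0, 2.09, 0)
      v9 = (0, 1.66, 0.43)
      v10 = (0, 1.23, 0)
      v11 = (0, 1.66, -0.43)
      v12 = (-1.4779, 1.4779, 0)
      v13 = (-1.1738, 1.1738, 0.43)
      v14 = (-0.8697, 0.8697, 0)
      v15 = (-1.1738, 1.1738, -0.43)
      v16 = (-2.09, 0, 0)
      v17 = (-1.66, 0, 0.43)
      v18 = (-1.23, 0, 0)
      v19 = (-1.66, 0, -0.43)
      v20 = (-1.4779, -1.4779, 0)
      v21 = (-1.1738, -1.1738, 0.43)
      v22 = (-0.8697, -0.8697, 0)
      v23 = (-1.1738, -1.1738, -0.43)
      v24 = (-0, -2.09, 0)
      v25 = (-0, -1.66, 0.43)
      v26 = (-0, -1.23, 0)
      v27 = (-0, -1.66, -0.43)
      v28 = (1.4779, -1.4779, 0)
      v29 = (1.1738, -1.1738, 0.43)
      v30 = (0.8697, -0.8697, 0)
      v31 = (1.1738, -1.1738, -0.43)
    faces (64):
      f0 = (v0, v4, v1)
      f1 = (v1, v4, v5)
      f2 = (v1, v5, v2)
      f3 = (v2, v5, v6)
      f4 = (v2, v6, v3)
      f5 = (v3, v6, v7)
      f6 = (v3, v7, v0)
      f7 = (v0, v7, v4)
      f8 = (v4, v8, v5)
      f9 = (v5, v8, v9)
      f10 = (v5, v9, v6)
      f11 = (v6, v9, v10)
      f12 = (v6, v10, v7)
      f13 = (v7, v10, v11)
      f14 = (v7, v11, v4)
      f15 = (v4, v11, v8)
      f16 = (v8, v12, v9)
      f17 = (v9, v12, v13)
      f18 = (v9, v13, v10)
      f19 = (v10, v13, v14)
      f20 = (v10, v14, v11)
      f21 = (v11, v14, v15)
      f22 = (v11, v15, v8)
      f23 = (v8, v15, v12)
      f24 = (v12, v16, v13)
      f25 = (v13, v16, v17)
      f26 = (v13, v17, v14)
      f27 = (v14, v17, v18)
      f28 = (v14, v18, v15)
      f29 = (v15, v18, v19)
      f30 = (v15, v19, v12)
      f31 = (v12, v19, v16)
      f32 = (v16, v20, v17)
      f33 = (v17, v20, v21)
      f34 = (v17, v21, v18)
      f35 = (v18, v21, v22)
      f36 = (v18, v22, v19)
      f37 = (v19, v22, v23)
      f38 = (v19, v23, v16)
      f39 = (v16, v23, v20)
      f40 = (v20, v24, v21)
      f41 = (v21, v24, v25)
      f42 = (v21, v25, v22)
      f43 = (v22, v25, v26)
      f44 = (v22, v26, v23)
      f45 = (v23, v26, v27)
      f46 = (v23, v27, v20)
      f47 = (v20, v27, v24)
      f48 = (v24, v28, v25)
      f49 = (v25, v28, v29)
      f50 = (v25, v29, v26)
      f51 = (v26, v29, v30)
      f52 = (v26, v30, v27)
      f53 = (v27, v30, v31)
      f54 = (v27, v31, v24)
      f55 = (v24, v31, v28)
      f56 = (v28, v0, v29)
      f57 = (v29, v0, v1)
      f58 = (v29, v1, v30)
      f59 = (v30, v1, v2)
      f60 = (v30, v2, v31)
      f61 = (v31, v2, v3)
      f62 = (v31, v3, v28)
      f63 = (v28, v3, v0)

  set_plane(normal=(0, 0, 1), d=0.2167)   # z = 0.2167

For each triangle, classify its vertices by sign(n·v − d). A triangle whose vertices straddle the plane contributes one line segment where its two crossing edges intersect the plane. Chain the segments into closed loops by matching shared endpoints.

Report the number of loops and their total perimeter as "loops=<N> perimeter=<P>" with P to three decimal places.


loops=2 perimeter=20.328

Straddling triangles (32 of 64):
  (v0,v4,v1) [--+] → (1.56967, 0.733107, 0.2167)–(1.8733, 0, 0.2167)  len=0.7935
  (v1,v4,v5) [+-+] → (1.56967, 0.733107, 0.2167)–(1.32465, 1.32465, 0.2167)  len=0.6403
  (v1,v5,v2) [++-] → (1.20168, 0.591541, 0.2167)–(1.4467, 0, 0.2167)  len=0.6403
  (v2,v5,v6) [-+-] → (1.20168, 0.591541, 0.2167)–(1.02295, 1.02295, 0.2167)  len=0.4670
  (v4,v8,v5) [--+] → (0.591541, 1.62828, 0.2167)–(1.32465, 1.32465, 0.2167)  len=0.7935
  (v5,v8,v9) [+-+] → (0.591541, 1.62828, 0.2167)–(0, 1.8733, 0.2167)  len=0.6403
  (v5,v9,v6) [++-] → (0.431412, 1.26797, 0.2167)–(1.02295, 1.02295, 0.2167)  len=0.6403
  (v6,v9,v10) [-+-] → (0.431412, 1.26797, 0.2167)–(0, 1.4467, 0.2167)  len=0.4670
  (v8,v12,v9) [--+] → (-0.733107, 1.56967, 0.2167)–(0, 1.8733, 0.2167)  len=0.7935
  (v9,v12,v13) [+-+] → (-0.733107, 1.56967, 0.2167)–(-1.32465, 1.32465, 0.2167)  len=0.6403
  (v9,v13,v10) [++-] → (-0.591541, 1.20168, 0.2167)–(0, 1.4467, 0.2167)  len=0.6403
  (v10,v13,v14) [-+-] → (-0.591541, 1.20168, 0.2167)–(-1.02295, 1.02295, 0.2167)  len=0.4670
  (v12,v16,v13) [--+] → (-1.62828, 0.591541, 0.2167)–(-1.32465, 1.32465, 0.2167)  len=0.7935
  (v13,v16,v17) [+-+] → (-1.62828, 0.591541, 0.2167)–(-1.8733, 0, 0.2167)  len=0.6403
  (v13,v17,v14) [++-] → (-1.26797, 0.431412, 0.2167)–(-1.02295, 1.02295, 0.2167)  len=0.6403
  (v14,v17,v18) [-+-] → (-1.26797, 0.431412, 0.2167)–(-1.4467, 0, 0.2167)  len=0.4670
  (v16,v20,v17) [--+] → (-1.56967, -0.733107, 0.2167)–(-1.8733, 0, 0.2167)  len=0.7935
  (v17,v20,v21) [+-+] → (-1.56967, -0.733107, 0.2167)–(-1.32465, -1.32465, 0.2167)  len=0.6403
  (v17,v21,v18) [++-] → (-1.20168, -0.591541, 0.2167)–(-1.4467, 0, 0.2167)  len=0.6403
  (v18,v21,v22) [-+-] → (-1.20168, -0.591541, 0.2167)–(-1.02295, -1.02295, 0.2167)  len=0.4670
  (v20,v24,v21) [--+] → (-0.591541, -1.62828, 0.2167)–(-1.32465, -1.32465, 0.2167)  len=0.7935
  (v21,v24,v25) [+-+] → (-0.591541, -1.62828, 0.2167)–(0, -1.8733, 0.2167)  len=0.6403
  (v21,v25,v22) [++-] → (-0.431412, -1.26797, 0.2167)–(-1.02295, -1.02295, 0.2167)  len=0.6403
  (v22,v25,v26) [-+-] → (-0.431412, -1.26797, 0.2167)–(0, -1.4467, 0.2167)  len=0.4670
  (v24,v28,v25) [--+] → (0.733107, -1.56967, 0.2167)–(0, -1.8733, 0.2167)  len=0.7935
  (v25,v28,v29) [+-+] → (0.733107, -1.56967, 0.2167)–(1.32465, -1.32465, 0.2167)  len=0.6403
  (v25,v29,v26) [++-] → (0.591541, -1.20168, 0.2167)–(0, -1.4467, 0.2167)  len=0.6403
  (v26,v29,v30) [-+-] → (0.591541, -1.20168, 0.2167)–(1.02295, -1.02295, 0.2167)  len=0.4670
  (v28,v0,v29) [--+] → (1.62828, -0.591541, 0.2167)–(1.32465, -1.32465, 0.2167)  len=0.7935
  (v29,v0,v1) [+-+] → (1.62828, -0.591541, 0.2167)–(1.8733, 0, 0.2167)  len=0.6403
  (v29,v1,v30) [++-] → (1.26797, -0.431412, 0.2167)–(1.02295, -1.02295, 0.2167)  len=0.6403
  (v30,v1,v2) [-+-] → (1.26797, -0.431412, 0.2167)–(1.4467, 0, 0.2167)  len=0.4670

Chained into 2 loop(s):
  loop 1: 16 segments, perimeter = 11.4702
  loop 2: 16 segments, perimeter = 8.8580
Total perimeter = 20.328


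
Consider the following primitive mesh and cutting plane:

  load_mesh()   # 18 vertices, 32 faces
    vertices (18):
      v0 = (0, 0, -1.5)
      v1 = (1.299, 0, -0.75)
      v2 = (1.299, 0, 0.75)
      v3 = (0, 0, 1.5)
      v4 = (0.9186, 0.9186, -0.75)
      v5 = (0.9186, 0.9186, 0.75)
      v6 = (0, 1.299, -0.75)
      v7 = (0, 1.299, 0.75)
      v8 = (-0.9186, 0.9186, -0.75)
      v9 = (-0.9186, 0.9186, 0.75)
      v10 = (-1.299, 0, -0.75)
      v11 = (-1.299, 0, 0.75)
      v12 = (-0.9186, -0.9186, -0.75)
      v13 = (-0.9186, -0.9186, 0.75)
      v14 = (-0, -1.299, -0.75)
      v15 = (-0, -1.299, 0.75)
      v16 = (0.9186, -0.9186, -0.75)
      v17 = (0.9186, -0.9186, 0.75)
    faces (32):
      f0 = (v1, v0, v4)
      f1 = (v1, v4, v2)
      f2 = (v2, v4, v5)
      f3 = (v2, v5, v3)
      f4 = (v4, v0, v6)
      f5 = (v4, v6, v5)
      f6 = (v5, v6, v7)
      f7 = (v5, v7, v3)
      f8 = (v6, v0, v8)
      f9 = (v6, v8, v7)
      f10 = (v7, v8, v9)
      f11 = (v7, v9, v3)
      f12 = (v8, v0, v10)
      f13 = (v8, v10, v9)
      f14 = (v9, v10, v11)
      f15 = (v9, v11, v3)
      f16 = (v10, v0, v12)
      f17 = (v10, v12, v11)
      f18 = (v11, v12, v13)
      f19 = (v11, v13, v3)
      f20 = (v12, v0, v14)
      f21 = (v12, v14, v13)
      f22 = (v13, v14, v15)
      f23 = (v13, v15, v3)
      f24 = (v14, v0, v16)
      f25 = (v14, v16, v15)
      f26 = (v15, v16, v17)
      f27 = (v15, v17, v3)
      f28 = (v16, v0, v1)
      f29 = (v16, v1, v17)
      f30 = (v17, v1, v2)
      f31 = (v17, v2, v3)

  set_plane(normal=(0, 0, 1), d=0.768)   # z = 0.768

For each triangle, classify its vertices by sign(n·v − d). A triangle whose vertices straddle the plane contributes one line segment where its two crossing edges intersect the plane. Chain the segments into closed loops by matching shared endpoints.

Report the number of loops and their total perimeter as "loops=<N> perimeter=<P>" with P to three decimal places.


loops=1 perimeter=7.763

Straddling triangles (8 of 32):
  (v2,v5,v3) [--+] → (0.896554, 0.896554, 0.768)–(1.26782, 0, 0.768)  len=0.9704
  (v5,v7,v3) [--+] → (0, 1.26782, 0.768)–(0.896554, 0.896554, 0.768)  len=0.9704
  (v7,v9,v3) [--+] → (-0.896554, 0.896554, 0.768)–(0, 1.26782, 0.768)  len=0.9704
  (v9,v11,v3) [--+] → (-1.26782, 0, 0.768)–(-0.896554, 0.896554, 0.768)  len=0.9704
  (v11,v13,v3) [--+] → (-0.896554, -0.896554, 0.768)–(-1.26782, 0, 0.768)  len=0.9704
  (v13,v15,v3) [--+] → (0, -1.26782, 0.768)–(-0.896554, -0.896554, 0.768)  len=0.9704
  (v15,v17,v3) [--+] → (0.896554, -0.896554, 0.768)–(0, -1.26782, 0.768)  len=0.9704
  (v17,v2,v3) [--+] → (1.26782, 0, 0.768)–(0.896554, -0.896554, 0.768)  len=0.9704

Chained into 1 loop(s):
  loop 1: 8 segments, perimeter = 7.7631
Total perimeter = 7.763


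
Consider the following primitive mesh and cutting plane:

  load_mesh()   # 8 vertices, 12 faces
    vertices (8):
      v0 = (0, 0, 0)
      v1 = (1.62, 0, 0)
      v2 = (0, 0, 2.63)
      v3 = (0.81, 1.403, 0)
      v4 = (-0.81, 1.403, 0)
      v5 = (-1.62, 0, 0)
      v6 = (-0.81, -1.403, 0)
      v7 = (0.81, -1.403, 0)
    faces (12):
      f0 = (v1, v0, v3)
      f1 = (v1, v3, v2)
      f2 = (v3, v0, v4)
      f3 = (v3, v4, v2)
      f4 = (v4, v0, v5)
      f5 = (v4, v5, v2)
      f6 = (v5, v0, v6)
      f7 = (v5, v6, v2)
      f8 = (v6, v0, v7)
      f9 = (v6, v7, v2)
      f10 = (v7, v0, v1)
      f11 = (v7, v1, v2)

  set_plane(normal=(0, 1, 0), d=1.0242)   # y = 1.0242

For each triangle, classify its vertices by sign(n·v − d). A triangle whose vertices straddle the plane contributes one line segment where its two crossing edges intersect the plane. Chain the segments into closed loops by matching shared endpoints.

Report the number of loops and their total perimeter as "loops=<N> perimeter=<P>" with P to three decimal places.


loops=1 perimeter=4.908

Straddling triangles (6 of 12):
  (v1,v0,v3) [--+] → (0.591306, 1.0242, 0)–(1.02869, 1.0242, 0)  len=0.4374
  (v1,v3,v2) [-+-] → (1.02869, 1.0242, 0)–(0.591306, 1.0242, 0.710081)  len=0.8340
  (v3,v0,v4) [+-+] → (0.591306, 1.0242, 0)–(-0.591306, 1.0242, 0)  len=1.1826
  (v3,v4,v2) [++-] → (-0.591306, 1.0242, 0.710081)–(0.591306, 1.0242, 0.710081)  len=1.1826
  (v4,v0,v5) [+--] → (-0.591306, 1.0242, 0)–(-1.02869, 1.0242, 0)  len=0.4374
  (v4,v5,v2) [+--] → (-1.02869, 1.0242, 0)–(-0.591306, 1.0242, 0.710081)  len=0.8340

Chained into 1 loop(s):
  loop 1: 6 segments, perimeter = 4.9080
Total perimeter = 4.908


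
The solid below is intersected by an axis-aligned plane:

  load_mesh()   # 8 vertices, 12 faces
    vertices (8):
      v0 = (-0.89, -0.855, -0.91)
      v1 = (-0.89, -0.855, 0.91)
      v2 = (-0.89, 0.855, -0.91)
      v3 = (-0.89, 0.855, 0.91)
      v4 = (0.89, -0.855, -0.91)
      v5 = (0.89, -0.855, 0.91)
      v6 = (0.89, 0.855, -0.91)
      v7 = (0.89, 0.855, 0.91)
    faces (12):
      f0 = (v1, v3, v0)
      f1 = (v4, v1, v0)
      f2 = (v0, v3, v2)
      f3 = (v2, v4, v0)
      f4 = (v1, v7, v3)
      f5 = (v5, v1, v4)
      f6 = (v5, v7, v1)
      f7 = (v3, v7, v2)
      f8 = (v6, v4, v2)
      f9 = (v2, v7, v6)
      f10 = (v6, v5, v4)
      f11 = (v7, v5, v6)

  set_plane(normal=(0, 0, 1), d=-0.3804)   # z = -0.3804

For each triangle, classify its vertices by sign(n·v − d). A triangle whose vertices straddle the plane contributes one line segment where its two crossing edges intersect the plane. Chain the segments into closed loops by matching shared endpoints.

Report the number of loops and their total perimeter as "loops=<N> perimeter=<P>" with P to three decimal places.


Straddling triangles (8 of 12):
  (v1,v3,v0) [++-] → (-0.89, -0.357409, -0.3804)–(-0.89, -0.855, -0.3804)  len=0.4976
  (v4,v1,v0) [-+-] → (0.37204, -0.855, -0.3804)–(-0.89, -0.855, -0.3804)  len=1.2620
  (v0,v3,v2) [-+-] → (-0.89, -0.357409, -0.3804)–(-0.89, 0.855, -0.3804)  len=1.2124
  (v5,v1,v4) [++-] → (0.37204, -0.855, -0.3804)–(0.89, -0.855, -0.3804)  len=0.5180
  (v3,v7,v2) [++-] → (-0.37204, 0.855, -0.3804)–(-0.89, 0.855, -0.3804)  len=0.5180
  (v2,v7,v6) [-+-] → (-0.37204, 0.855, -0.3804)–(0.89, 0.855, -0.3804)  len=1.2620
  (v6,v5,v4) [-+-] → (0.89, 0.357409, -0.3804)–(0.89, -0.855, -0.3804)  len=1.2124
  (v7,v5,v6) [++-] → (0.89, 0.357409, -0.3804)–(0.89, 0.855, -0.3804)  len=0.4976

Chained into 1 loop(s):
  loop 1: 8 segments, perimeter = 6.9800
Total perimeter = 6.980

loops=1 perimeter=6.980


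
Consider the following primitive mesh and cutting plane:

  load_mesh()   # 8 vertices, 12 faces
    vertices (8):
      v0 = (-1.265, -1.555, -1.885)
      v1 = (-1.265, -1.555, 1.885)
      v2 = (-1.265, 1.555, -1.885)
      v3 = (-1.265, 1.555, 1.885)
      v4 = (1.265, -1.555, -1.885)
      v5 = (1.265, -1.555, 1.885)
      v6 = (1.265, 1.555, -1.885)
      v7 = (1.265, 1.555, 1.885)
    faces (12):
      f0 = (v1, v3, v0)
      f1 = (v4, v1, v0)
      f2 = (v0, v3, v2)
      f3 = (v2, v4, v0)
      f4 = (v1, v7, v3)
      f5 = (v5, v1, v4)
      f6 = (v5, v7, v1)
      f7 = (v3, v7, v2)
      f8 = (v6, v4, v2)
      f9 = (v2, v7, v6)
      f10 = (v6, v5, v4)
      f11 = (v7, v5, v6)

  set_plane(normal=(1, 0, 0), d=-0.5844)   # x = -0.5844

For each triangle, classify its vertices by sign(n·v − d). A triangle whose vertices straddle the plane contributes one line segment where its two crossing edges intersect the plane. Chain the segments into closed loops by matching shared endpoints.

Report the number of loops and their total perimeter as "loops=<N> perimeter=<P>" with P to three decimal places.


loops=1 perimeter=13.760

Straddling triangles (8 of 12):
  (v4,v1,v0) [+--] → (-0.5844, -1.555, 0.870825)–(-0.5844, -1.555, -1.885)  len=2.7558
  (v2,v4,v0) [-+-] → (-0.5844, 0.718373, -1.885)–(-0.5844, -1.555, -1.885)  len=2.2734
  (v1,v7,v3) [-+-] → (-0.5844, -0.718373, 1.885)–(-0.5844, 1.555, 1.885)  len=2.2734
  (v5,v1,v4) [+-+] → (-0.5844, -1.555, 1.885)–(-0.5844, -1.555, 0.870825)  len=1.0142
  (v5,v7,v1) [++-] → (-0.5844, -0.718373, 1.885)–(-0.5844, -1.555, 1.885)  len=0.8366
  (v3,v7,v2) [-+-] → (-0.5844, 1.555, 1.885)–(-0.5844, 1.555, -0.870825)  len=2.7558
  (v6,v4,v2) [++-] → (-0.5844, 0.718373, -1.885)–(-0.5844, 1.555, -1.885)  len=0.8366
  (v2,v7,v6) [-++] → (-0.5844, 1.555, -0.870825)–(-0.5844, 1.555, -1.885)  len=1.0142

Chained into 1 loop(s):
  loop 1: 8 segments, perimeter = 13.7600
Total perimeter = 13.760


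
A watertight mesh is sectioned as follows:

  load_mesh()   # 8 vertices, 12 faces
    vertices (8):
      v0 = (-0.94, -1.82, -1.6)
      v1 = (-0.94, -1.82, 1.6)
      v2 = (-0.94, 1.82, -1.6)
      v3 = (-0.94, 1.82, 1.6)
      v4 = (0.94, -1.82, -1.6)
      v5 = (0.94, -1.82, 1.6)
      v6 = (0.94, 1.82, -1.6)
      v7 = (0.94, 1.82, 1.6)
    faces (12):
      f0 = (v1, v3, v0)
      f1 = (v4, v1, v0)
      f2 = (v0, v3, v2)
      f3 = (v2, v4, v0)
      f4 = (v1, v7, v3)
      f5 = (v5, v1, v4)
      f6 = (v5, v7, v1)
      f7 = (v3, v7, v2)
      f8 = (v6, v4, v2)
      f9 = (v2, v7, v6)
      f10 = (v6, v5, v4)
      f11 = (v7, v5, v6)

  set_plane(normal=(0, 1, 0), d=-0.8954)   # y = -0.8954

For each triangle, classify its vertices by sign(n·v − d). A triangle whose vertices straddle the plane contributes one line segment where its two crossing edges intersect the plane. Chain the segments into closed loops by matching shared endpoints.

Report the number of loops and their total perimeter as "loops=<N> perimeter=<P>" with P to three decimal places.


Straddling triangles (8 of 12):
  (v1,v3,v0) [-+-] → (-0.94, -0.8954, 1.6)–(-0.94, -0.8954, -0.787165)  len=2.3872
  (v0,v3,v2) [-++] → (-0.94, -0.8954, -0.787165)–(-0.94, -0.8954, -1.6)  len=0.8128
  (v2,v4,v0) [+--] → (0.462459, -0.8954, -1.6)–(-0.94, -0.8954, -1.6)  len=1.4025
  (v1,v7,v3) [-++] → (-0.462459, -0.8954, 1.6)–(-0.94, -0.8954, 1.6)  len=0.4775
  (v5,v7,v1) [-+-] → (0.94, -0.8954, 1.6)–(-0.462459, -0.8954, 1.6)  len=1.4025
  (v6,v4,v2) [+-+] → (0.94, -0.8954, -1.6)–(0.462459, -0.8954, -1.6)  len=0.4775
  (v6,v5,v4) [+--] → (0.94, -0.8954, 0.787165)–(0.94, -0.8954, -1.6)  len=2.3872
  (v7,v5,v6) [+-+] → (0.94, -0.8954, 1.6)–(0.94, -0.8954, 0.787165)  len=0.8128

Chained into 1 loop(s):
  loop 1: 8 segments, perimeter = 10.1600
Total perimeter = 10.160

loops=1 perimeter=10.160
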